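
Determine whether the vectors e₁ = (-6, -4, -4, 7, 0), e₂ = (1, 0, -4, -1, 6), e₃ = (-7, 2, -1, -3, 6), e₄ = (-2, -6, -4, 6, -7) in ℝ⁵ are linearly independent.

linearly independent

Row-reduce the matrix whose columns are e₁, e₂, e₃, e₄.
The reduction yields 4 nonzero rows, so the rank is 4.
Since rank = 4 (the number of vectors), the set is linearly independent.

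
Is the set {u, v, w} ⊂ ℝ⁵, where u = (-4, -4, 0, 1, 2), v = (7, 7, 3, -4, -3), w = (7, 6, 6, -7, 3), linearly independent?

linearly independent

Place the vectors as rows of a 3×5 matrix and reduce to echelon form.
The reduction yields 3 nonzero rows, so the rank is 3.
Since rank = 3 (the number of vectors), the set is linearly independent.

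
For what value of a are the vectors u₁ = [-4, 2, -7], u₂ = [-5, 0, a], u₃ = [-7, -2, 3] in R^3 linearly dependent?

a = -20/11

The set is linearly dependent precisely when det[u₁; u₂; u₃] = 0.
Cofactor expansion gives det = -22*a - 40.
Setting this to zero gives a = -20/11.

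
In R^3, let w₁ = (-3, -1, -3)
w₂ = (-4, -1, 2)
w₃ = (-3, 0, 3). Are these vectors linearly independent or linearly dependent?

linearly independent

The matrix [w₁|w₂|w₃] has determinant 12.
A nonzero determinant means the columns are linearly independent.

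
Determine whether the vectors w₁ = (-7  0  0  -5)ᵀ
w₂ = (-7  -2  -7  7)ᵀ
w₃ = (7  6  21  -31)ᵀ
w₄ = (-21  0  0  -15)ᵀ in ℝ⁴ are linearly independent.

linearly dependent

The matrix [w₁|w₂|w₃|w₄] has determinant 0.
A zero determinant means the columns are linearly dependent.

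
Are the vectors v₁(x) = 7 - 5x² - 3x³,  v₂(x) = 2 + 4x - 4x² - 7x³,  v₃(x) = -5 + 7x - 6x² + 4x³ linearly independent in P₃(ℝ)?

linearly independent

Write each element as a coordinate vector in ℝ⁴ using {1, x, …, x³}.
Row-reduce the matrix whose columns are v₁, v₂, v₃.
The reduction yields 3 nonzero rows, so the rank is 3.
Since rank = 3 (the number of vectors), the set is linearly independent.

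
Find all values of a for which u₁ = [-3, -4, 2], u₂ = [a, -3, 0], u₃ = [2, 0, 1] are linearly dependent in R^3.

Place the vectors as rows of a 3×3 matrix; dependence ⇔ determinant zero.
The determinant works out to 4*a + 21.
Solving 4*a + 21 = 0 yields a = -21/4.

a = -21/4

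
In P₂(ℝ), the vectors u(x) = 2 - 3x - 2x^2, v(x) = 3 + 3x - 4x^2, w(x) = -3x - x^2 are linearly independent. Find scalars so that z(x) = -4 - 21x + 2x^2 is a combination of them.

Work in coordinates with respect to the standard basis {1, x, x^2}.
Set up the augmented matrix [u | v | w | z] and row-reduce.
The system has the unique solution (a₁, a₂, a₃) = (1, -2, 4).

z = u - 2v + 4w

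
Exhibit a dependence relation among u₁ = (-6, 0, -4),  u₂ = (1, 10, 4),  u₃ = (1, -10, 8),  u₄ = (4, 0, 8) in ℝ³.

Write the vectors as columns of a matrix and find a nonzero vector in its null space.
The free variable yields coefficients (1, -1, -1, 2) (any nonzero multiple also works).

u₁ - u₂ - u₃ + 2u₄ = 0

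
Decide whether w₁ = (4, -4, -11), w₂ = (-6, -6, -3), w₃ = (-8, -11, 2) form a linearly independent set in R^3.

linearly independent

Form the 3×3 matrix with these as columns; its determinant is -522.
A nonzero determinant means the columns are linearly independent.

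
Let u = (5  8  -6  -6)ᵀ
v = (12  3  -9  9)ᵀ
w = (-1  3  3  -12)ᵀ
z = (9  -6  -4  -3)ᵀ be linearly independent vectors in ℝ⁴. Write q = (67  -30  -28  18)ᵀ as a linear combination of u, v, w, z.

q = -3u + 4v + 2w + 4z

Since u, v, w, z are independent, the coefficients expressing q are uniquely determined by a linear system.
Row-reducing the augmented matrix gives the unique coefficients (a₁, …, a₄) = (-3, 4, 2, 4).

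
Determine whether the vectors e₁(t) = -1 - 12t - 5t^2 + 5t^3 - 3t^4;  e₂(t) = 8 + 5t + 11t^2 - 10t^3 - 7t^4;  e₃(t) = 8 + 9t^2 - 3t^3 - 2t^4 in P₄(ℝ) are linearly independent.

linearly independent

Take coordinates with respect to the standard basis {1, t, …, t^4}.
Place the vectors as rows of a 3×5 matrix and reduce to echelon form.
The reduction yields 3 nonzero rows, so the rank is 3.
Since rank = 3 (the number of vectors), the set is linearly independent.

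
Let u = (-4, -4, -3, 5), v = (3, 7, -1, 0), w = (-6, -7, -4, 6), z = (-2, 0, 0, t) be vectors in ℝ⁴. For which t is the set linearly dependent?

Place the vectors as rows of a 4×4 matrix; dependence ⇔ determinant zero.
The determinant works out to 5*t - 50.
Solving 5*t - 50 = 0 yields t = 10.

t = 10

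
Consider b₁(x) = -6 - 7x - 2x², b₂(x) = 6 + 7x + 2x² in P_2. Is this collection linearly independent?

linearly dependent

Write each element as a coordinate vector in ℝ³ using {1, x, x²}.
Row-reduce the matrix whose columns are b₁, b₂.
The reduction yields 1 nonzero row, so the rank is 1.
Since rank 1 < 2, the set is linearly dependent.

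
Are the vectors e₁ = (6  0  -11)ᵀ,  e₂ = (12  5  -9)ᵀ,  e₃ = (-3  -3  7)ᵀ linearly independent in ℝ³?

linearly independent

Place the vectors as rows of a 3×3 matrix and reduce to echelon form.
The reduction yields 3 nonzero rows, so the rank is 3.
Since rank = 3 (the number of vectors), the set is linearly independent.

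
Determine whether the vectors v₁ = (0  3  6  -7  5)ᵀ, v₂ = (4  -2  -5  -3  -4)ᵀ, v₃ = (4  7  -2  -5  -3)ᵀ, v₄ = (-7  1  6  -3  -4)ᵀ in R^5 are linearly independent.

linearly independent

Row-reduce the matrix whose columns are v₁, v₂, v₃, v₄.
The reduction yields 4 nonzero rows, so the rank is 4.
Since rank = 4 (the number of vectors), the set is linearly independent.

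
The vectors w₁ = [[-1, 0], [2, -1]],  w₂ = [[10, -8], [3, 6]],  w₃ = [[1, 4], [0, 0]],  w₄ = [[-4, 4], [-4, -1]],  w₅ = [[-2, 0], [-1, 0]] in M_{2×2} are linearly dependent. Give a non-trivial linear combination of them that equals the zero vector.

Take coordinates with respect to {E₁₁, E₁₂, E₂₁, E₂₂}.
Write the vectors as columns of a matrix and find a nonzero vector in its null space.
One solution (up to scaling) is (3, 1, -1, 3, -3).

3w₁ + w₂ - w₃ + 3w₄ - 3w₅ = 0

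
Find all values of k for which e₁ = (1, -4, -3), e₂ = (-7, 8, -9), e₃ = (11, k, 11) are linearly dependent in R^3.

Place the vectors as rows of a 3×3 matrix; dependence ⇔ determinant zero.
Expanding, det = 30*k + 440.
This vanishes exactly when k = -44/3.

k = -44/3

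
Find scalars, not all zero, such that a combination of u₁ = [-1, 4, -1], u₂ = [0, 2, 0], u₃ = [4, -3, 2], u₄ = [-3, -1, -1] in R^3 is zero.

u₁ + u₃ + u₄ = 0

Row-reduce the matrix with u₁, u₂, u₃, u₄ as columns; the null space gives the coefficients.
The free variable yields coefficients (1, 0, 1, 1) (any nonzero multiple also works).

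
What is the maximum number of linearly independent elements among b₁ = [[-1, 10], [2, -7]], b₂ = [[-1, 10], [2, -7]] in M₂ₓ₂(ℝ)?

Use coordinates relative to {E₁₁, E₁₂, E₂₁, E₂₂}.
Apply Gaussian elimination to the matrix whose rows are b₁, b₂.
There is 1 pivot column, so rank = 1.

1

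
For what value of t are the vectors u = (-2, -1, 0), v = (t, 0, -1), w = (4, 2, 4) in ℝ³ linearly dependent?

The set is linearly dependent precisely when det[u; v; w] = 0.
The determinant works out to 4*t.
This vanishes exactly when t = 0.

t = 0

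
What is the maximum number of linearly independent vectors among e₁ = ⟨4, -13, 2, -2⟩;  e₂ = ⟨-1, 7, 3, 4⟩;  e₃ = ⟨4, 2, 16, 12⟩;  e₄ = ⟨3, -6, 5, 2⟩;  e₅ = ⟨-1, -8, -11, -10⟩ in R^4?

Put the 4×5 matrix [e₁|e₂|e₃|e₄|e₅] into echelon form.
There are 2 pivot columns, so rank = 2.
(With 5 elements in a 4-dimensional space the rank is at most 4.)

2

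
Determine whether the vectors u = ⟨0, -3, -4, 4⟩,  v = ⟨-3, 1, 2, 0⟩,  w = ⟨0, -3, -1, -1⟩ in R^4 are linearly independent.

Row-reduce the matrix whose columns are u, v, w.
The reduction yields 3 nonzero rows, so the rank is 3.
Since rank = 3 (the number of vectors), the set is linearly independent.

linearly independent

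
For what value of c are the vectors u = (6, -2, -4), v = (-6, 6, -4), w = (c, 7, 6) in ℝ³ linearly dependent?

The vectors are dependent exactly when the determinant of the matrix with rows u, v, w vanishes.
The determinant works out to 32*c + 480.
Setting this to zero gives c = -15.

c = -15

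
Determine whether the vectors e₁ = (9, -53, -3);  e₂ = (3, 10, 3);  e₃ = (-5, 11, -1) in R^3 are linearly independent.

Form the 3×3 matrix with these as columns; its determinant is 0.
A zero determinant means the columns are linearly dependent.
Indeed e₁ + 2e₂ + 3e₃ = 0.

linearly dependent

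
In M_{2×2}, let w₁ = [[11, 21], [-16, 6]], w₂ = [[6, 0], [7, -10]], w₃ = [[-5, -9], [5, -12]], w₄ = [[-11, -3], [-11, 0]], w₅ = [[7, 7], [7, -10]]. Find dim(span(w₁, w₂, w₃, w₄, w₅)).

4

Represent each element by its coordinate vector in ℝ⁴.
Put the 4×5 matrix [w₁|w₂|w₃|w₄|w₅] into echelon form.
There are 4 pivot columns, so rank = 4.
(With 5 elements in a 4-dimensional space the rank is at most 4.)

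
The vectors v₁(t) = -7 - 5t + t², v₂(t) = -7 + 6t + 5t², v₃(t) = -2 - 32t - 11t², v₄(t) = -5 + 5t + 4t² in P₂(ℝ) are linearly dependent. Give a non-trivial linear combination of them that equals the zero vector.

3v₁ - 2v₂ - v₃ - v₄ = 0

Take coordinates with respect to {1, t, t²}.
Set up α₁v₁ + … + α₄v₄ = 0 and solve the homogeneous system.
A generator of the null space is (3, -2, -1, -1).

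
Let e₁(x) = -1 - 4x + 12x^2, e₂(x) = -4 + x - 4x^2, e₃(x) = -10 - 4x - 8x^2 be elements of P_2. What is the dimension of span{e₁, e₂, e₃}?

Pass to coordinate vectors with respect to the basis {1, x, x^2}.
Put the 3×3 matrix [e₁|e₂|e₃] into echelon form.
The echelon form has 3 nonzero rows, so the rank is 3.

dim = 3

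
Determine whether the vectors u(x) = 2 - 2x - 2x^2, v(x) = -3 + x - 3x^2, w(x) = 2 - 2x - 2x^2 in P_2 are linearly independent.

Take coordinates with respect to the standard basis {1, x, x^2}.
Two of the vectors are equal, giving an immediate dependence.

linearly dependent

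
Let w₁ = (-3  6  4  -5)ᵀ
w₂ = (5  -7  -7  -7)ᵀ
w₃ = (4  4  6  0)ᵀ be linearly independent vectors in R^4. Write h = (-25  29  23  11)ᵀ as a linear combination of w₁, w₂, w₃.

h = 2w₁ - 3w₂ - w₃

Write h = c₁w₁ + … + c₃w₃ and equate components.
Row-reducing the augmented matrix gives the unique coefficients (c₁, c₂, c₃) = (2, -3, -1).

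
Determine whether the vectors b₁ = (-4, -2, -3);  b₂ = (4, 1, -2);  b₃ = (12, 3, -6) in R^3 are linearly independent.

linearly dependent

The matrix [b₁|b₂|b₃] has determinant 0.
A zero determinant means the columns are linearly dependent.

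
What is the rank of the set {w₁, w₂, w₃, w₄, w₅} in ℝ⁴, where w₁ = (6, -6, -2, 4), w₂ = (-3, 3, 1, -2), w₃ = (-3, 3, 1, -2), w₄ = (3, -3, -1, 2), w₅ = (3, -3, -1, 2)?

Row-reduce the 5×4 matrix with these as rows.
There is 1 pivot column, so rank = 1.
(With 5 elements in a 4-dimensional space the rank is at most 4.)

rank 1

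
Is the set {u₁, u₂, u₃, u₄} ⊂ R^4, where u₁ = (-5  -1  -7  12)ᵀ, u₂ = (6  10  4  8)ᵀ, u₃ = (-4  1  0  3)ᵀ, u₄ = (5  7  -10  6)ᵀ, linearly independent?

Form the 4×4 matrix with these as columns; its determinant is 6108.
A nonzero determinant means the columns are linearly independent.

linearly independent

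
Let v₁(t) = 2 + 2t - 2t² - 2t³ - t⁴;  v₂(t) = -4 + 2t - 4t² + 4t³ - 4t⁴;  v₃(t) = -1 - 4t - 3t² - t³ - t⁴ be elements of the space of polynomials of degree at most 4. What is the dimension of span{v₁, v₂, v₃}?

Use coordinates relative to {1, t, …, t⁴}.
Row-reduce the 3×5 matrix with these as rows.
Reduction leaves 3 leading entries, giving rank 3.

dim = 3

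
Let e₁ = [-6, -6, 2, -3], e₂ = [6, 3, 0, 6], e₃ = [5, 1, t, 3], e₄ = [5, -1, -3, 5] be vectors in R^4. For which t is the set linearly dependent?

t = -13/3

Dependence holds iff the 4×4 matrix [e₁ e₂ e₃ e₄] is singular.
Expanding, det = -63*t - 273.
Solving -63*t - 273 = 0 yields t = -13/3.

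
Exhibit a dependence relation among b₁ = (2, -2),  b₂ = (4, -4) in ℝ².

2b₁ - b₂ = 0

Row-reduce the matrix with b₁, b₂ as columns; the null space gives the coefficients.
The free variable yields coefficients (2, -1) (any nonzero multiple also works).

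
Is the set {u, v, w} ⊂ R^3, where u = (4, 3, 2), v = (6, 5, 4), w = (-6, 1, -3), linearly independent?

Row-reduce the matrix whose columns are u, v, w.
The reduction yields 3 nonzero rows, so the rank is 3.
Since rank = 3 (the number of vectors), the set is linearly independent.

linearly independent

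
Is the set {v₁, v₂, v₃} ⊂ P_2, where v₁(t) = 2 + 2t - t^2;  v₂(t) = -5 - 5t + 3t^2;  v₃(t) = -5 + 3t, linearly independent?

Take coordinates with respect to the standard basis {1, t, t^2}.
Place the vectors as rows of a 3×3 matrix and reduce to echelon form.
The reduction yields 3 nonzero rows, so the rank is 3.
Since rank = 3 (the number of vectors), the set is linearly independent.

linearly independent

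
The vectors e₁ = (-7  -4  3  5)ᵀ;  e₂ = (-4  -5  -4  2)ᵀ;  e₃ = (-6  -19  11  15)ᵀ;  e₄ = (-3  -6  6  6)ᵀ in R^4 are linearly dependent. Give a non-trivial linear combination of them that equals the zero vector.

Set up α₁e₁ + … + α₄e₄ = 0 and solve the homogeneous system.
A generator of the null space is (1, -1, 1, -3).

e₁ - e₂ + e₃ - 3e₄ = 0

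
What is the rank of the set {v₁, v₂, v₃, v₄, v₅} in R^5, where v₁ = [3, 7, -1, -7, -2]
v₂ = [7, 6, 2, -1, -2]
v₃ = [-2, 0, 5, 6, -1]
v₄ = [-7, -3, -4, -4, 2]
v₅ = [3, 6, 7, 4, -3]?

5

Form the matrix with v₁, v₂, v₃, v₄, v₅ as columns and reduce.
The echelon form has 5 nonzero rows, so the rank is 5.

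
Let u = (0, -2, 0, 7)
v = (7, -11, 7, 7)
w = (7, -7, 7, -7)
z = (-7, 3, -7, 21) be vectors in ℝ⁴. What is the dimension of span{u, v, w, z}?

2

Form the matrix with u, v, w, z as columns and reduce.
There are 2 pivot columns, so rank = 2.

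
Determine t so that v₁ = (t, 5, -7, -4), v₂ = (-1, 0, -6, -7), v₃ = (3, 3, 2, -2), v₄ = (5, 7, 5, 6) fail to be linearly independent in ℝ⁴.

t = 1

Dependence holds iff the 4×4 matrix [v₁ v₂ v₃ v₄] is singular.
The determinant works out to 185*t - 185.
This vanishes exactly when t = 1.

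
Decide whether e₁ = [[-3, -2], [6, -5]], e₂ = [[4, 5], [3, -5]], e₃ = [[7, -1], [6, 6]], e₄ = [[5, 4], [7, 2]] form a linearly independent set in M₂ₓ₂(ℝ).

linearly independent

Take coordinates with respect to the standard basis {E₁₁, E₁₂, E₂₁, E₂₂}.
The matrix [e₁|e₂|e₃|e₄] has determinant -2317.
A nonzero determinant means the columns are linearly independent.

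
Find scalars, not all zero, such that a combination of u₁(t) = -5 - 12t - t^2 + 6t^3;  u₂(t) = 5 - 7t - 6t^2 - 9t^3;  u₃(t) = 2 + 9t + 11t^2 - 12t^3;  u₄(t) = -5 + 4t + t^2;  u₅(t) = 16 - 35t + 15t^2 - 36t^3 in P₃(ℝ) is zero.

3u₁ + 2u₂ + 3u₃ - 3u₄ - u₅ = 0

Write each element as a vector in ℝ⁴ using {1, t, …, t^3}.
Row-reduce the matrix with u₁, u₂, u₃, u₄, u₅ as columns; the null space gives the coefficients.
A generator of the null space is (3, 2, 3, -3, -1).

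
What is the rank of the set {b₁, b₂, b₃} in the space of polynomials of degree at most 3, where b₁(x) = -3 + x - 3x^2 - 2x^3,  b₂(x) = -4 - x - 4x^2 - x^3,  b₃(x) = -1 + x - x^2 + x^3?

rank 3

Use coordinates relative to {1, x, …, x^3}.
Apply Gaussian elimination to the matrix whose rows are b₁, b₂, b₃.
There are 3 pivot columns, so rank = 3.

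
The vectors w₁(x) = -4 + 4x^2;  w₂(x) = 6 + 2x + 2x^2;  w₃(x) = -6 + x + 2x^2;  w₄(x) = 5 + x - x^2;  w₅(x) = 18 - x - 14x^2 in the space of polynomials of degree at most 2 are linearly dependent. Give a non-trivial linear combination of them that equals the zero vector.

Take coordinates with respect to {1, x, x^2}.
Set up α₁w₁ + … + α₅w₅ = 0 and solve the homogeneous system.
The free variable yields coefficients (1, -1, 0, 2, 0) (any nonzero multiple also works).

w₁ - w₂ + 2w₄ = 0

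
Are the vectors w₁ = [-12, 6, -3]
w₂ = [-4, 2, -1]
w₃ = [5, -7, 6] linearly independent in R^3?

Place the vectors as rows of a 3×3 matrix and reduce to echelon form.
The reduction yields 2 nonzero rows, so the rank is 2.
Since rank 2 < 3, the set is linearly dependent.

linearly dependent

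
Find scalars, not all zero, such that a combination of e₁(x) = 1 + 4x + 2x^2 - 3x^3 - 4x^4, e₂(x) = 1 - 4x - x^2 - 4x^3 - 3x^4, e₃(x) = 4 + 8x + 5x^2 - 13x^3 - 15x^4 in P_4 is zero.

3e₁ + e₂ - e₃ = 0

Take coordinates with respect to {1, x, …, x^4}.
Write the vectors as columns of a matrix and find a nonzero vector in its null space.
A generator of the null space is (3, 1, -1).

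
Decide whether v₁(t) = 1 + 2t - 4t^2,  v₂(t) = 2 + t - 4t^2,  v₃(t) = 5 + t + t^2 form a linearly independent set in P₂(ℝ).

Take coordinates with respect to the standard basis {1, t, t^2}.
Place the vectors as rows of a 3×3 matrix and reduce to echelon form.
The reduction yields 3 nonzero rows, so the rank is 3.
Since rank = 3 (the number of vectors), the set is linearly independent.

linearly independent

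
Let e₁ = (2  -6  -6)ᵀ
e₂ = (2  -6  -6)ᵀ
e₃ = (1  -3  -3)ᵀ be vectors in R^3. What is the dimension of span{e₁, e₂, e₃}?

Form the matrix with e₁, e₂, e₃ as columns and reduce.
There is 1 pivot column, so rank = 1.

dim = 1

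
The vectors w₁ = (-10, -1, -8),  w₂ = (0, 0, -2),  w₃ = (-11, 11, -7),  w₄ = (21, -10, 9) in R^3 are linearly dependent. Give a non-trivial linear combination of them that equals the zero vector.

Write the vectors as columns of a matrix and find a nonzero vector in its null space.
A generator of the null space is (1, -3, 1, 1).

w₁ - 3w₂ + w₃ + w₄ = 0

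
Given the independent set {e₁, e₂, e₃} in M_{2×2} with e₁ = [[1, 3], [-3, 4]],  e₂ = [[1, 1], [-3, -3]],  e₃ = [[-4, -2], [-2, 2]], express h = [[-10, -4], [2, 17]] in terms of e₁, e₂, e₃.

Take coordinate vectors relative to {E₁₁, E₁₂, E₂₁, E₂₂}.
Set up the augmented matrix [e₁ | e₂ | e₃ | h] and row-reduce.
Row-reducing the augmented matrix gives the unique coefficients (α₁, α₂, α₃) = (1, -3, 2).

h = e₁ - 3e₂ + 2e₃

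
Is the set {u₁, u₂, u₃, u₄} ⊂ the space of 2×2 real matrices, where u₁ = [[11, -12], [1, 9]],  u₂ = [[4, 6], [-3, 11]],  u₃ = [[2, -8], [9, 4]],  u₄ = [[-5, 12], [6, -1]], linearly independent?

linearly independent

Take coordinates with respect to the standard basis {E₁₁, E₁₂, E₂₁, E₂₂}.
Form the 4×4 matrix with these as columns; its determinant is -7968.
A nonzero determinant means the columns are linearly independent.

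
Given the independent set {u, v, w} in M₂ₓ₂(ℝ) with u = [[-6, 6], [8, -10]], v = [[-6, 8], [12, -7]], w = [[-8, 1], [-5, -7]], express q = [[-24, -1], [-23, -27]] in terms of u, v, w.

q = 2u - 2v + 3w

Take coordinate vectors relative to {E₁₁, E₁₂, E₂₁, E₂₂}.
Set up the augmented matrix [u | v | w | q] and row-reduce.
The system has the unique solution (a₁, a₂, a₃) = (2, -2, 3).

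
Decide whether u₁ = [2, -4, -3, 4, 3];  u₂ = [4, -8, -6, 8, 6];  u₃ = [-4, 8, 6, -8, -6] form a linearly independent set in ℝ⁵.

Row-reduce the matrix whose columns are u₁, u₂, u₃.
The reduction yields 1 nonzero row, so the rank is 1.
Since rank 1 < 3, the set is linearly dependent.

linearly dependent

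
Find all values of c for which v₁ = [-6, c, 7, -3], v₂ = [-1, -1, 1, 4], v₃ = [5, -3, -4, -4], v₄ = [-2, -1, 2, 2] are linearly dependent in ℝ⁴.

c = -41/6

Dependence holds iff the 4×4 matrix [v₁ v₂ v₃ v₄] is singular.
Expanding, det = -6*c - 41.
Solving -6*c - 41 = 0 yields c = -41/6.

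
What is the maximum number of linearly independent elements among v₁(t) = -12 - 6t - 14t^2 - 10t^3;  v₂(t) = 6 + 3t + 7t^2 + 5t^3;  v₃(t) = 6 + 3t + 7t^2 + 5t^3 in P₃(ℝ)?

1

Represent each element by its coordinate vector in ℝ⁴.
Form the matrix with v₁, v₂, v₃ as columns and reduce.
Reduction leaves 1 leading entry, giving rank 1.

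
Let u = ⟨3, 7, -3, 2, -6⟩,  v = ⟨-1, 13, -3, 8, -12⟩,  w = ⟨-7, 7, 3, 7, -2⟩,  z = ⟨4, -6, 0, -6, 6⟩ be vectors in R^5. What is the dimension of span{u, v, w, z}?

Row-reduce the 4×5 matrix with these as rows.
There are 3 pivot columns, so rank = 3.

3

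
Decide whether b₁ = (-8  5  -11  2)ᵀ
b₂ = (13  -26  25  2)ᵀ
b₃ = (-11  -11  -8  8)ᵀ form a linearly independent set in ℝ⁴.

linearly dependent

Place the vectors as rows of a 3×4 matrix and reduce to echelon form.
The reduction yields 2 nonzero rows, so the rank is 2.
Since rank 2 < 3, the set is linearly dependent.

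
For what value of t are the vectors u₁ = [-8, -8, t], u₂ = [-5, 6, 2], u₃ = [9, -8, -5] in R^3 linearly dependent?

t = 12

The vectors are dependent exactly when the determinant of the matrix with rows u₁, u₂, u₃ vanishes.
Expanding, det = 168 - 14*t.
This vanishes exactly when t = 12.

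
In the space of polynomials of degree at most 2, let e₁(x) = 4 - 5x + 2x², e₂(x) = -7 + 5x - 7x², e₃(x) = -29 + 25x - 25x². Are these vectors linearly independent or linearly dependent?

Write each element as a coordinate vector in ℝ³ using {1, x, x²}.
Row-reduce the matrix whose columns are e₁, e₂, e₃.
The reduction yields 2 nonzero rows, so the rank is 2.
Since rank 2 < 3, the set is linearly dependent.

linearly dependent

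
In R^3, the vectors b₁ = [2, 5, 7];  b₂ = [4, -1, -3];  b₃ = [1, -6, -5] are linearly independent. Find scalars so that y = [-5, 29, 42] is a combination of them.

y = 4b₁ - 3b₂ - b₃

Since b₁, b₂, b₃ are independent, the coefficients expressing y are uniquely determined by a linear system.
Row-reducing the augmented matrix gives the unique coefficients (c₁, c₂, c₃) = (4, -3, -1).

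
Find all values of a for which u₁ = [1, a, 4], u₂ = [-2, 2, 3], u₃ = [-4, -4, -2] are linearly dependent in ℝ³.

a = 9/2

The set is linearly dependent precisely when det[u₁; u₂; u₃] = 0.
Expanding, det = 72 - 16*a.
Solving 72 - 16*a = 0 yields a = 9/2.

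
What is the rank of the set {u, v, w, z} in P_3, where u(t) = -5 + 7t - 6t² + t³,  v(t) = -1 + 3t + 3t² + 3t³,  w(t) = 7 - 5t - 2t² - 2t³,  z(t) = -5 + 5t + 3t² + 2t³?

rank 4

Use coordinates relative to {1, t, …, t³}.
Row-reduce the 4×4 matrix with these as rows.
There are 4 pivot columns, so rank = 4.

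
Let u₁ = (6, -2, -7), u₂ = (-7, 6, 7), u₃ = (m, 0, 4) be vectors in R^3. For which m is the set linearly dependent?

m = -22/7

The set is linearly dependent precisely when det[u₁; u₂; u₃] = 0.
The determinant works out to 28*m + 88.
This vanishes exactly when m = -22/7.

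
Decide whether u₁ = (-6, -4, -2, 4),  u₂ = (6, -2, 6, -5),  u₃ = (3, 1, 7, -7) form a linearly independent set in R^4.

Row-reduce the matrix whose columns are u₁, u₂, u₃.
The reduction yields 3 nonzero rows, so the rank is 3.
Since rank = 3 (the number of vectors), the set is linearly independent.

linearly independent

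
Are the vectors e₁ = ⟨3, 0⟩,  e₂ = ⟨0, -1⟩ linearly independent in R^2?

The matrix [e₁|e₂] has determinant -3.
A nonzero determinant means the columns are linearly independent.

linearly independent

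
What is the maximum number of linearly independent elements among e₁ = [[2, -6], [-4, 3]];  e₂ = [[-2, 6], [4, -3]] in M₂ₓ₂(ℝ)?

1

Pass to coordinate vectors with respect to the basis {E₁₁, E₁₂, E₂₁, E₂₂}.
Row-reduce the 2×4 matrix with these as rows.
Reduction leaves 1 leading entry, giving rank 1.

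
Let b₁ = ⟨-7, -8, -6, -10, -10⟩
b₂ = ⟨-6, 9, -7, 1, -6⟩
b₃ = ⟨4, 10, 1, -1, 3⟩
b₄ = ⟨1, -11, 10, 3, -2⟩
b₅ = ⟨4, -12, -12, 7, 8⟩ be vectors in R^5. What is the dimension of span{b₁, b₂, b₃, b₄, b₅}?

Form the matrix with b₁, b₂, b₃, b₄, b₅ as columns and reduce.
Exactly 5 pivots survive; hence the rank is 5.

5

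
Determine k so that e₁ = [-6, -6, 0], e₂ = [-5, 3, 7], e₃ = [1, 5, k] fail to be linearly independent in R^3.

k = 7/2

Place the vectors as rows of a 3×3 matrix; dependence ⇔ determinant zero.
The determinant works out to 168 - 48*k.
Solving 168 - 48*k = 0 yields k = 7/2.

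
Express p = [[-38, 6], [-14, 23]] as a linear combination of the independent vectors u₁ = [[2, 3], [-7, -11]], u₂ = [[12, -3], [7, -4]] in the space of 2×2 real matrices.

Take coordinate vectors relative to {E₁₁, E₁₂, E₂₁, E₂₂}.
Set up the augmented matrix [u₁ | u₂ | p] and row-reduce.
Back-substitution yields (a₁, a₂) = (-1, -3).

p = -u₁ - 3u₂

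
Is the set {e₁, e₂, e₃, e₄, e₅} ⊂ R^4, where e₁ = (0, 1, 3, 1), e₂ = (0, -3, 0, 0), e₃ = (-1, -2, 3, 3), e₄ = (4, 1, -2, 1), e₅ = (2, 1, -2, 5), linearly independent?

There are 5 vectors in a 4-dimensional space, so they cannot be linearly independent.

linearly dependent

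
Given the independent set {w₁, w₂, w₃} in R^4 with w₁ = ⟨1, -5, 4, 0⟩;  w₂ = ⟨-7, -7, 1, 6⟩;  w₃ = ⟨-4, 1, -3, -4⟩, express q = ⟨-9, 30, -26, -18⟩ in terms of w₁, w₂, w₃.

q = -4w₁ - w₂ + 3w₃

Set up the augmented matrix [w₁ | w₂ | w₃ | q] and row-reduce.
Row-reducing the augmented matrix gives the unique coefficients (c₁, c₂, c₃) = (-4, -1, 3).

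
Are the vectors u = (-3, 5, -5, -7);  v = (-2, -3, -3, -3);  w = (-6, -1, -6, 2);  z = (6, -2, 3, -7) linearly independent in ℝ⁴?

linearly independent

Place the vectors as rows of a 4×4 matrix and reduce to echelon form.
The reduction yields 4 nonzero rows, so the rank is 4.
Since rank = 4 (the number of vectors), the set is linearly independent.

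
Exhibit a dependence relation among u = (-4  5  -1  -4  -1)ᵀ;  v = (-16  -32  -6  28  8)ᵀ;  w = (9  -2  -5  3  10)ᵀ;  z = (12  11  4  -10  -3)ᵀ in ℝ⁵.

Row-reduce the matrix with u, v, w, z as columns; the null space gives the coefficients.
The free variable yields coefficients (2, 1, 0, 2) (any nonzero multiple also works).

2u + v + 2z = 0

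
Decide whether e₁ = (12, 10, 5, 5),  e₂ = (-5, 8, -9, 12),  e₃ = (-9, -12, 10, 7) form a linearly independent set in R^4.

linearly independent

Row-reduce the matrix whose columns are e₁, e₂, e₃.
The reduction yields 3 nonzero rows, so the rank is 3.
Since rank = 3 (the number of vectors), the set is linearly independent.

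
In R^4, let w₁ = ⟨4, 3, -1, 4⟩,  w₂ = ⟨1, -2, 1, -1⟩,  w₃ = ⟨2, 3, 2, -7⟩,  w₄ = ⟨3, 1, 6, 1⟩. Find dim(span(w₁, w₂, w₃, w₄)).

dim = 4

Put the 4×4 matrix [w₁|w₂|w₃|w₄] into echelon form.
There are 4 pivot columns, so rank = 4.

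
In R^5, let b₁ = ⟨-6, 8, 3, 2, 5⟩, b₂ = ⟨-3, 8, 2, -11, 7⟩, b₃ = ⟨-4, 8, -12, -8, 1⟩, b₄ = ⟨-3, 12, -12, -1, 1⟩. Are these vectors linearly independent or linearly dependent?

linearly independent

Row-reduce the matrix whose columns are b₁, b₂, b₃, b₄.
The reduction yields 4 nonzero rows, so the rank is 4.
Since rank = 4 (the number of vectors), the set is linearly independent.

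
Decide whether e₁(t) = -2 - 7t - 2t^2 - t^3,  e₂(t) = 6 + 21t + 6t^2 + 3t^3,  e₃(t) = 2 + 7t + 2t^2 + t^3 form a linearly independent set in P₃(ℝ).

linearly dependent

Write each element as a coordinate vector in ℝ⁴ using {1, t, …, t^3}.
Place the vectors as rows of a 3×4 matrix and reduce to echelon form.
The reduction yields 1 nonzero row, so the rank is 1.
Since rank 1 < 3, the set is linearly dependent.
Indeed 3e₁ + e₂ = 0.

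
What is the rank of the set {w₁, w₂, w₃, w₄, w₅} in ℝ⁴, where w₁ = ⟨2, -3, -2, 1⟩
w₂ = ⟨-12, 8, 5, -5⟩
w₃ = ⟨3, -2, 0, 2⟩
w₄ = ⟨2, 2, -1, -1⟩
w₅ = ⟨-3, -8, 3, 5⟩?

3

Apply Gaussian elimination to the matrix whose rows are w₁, w₂, w₃, w₄, w₅.
There are 3 pivot columns, so rank = 3.
(With 5 elements in a 4-dimensional space the rank is at most 4.)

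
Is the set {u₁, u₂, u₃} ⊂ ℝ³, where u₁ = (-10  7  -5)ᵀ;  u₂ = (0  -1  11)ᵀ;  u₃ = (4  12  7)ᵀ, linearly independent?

linearly independent

Place the vectors as rows of a 3×3 matrix and reduce to echelon form.
The reduction yields 3 nonzero rows, so the rank is 3.
Since rank = 3 (the number of vectors), the set is linearly independent.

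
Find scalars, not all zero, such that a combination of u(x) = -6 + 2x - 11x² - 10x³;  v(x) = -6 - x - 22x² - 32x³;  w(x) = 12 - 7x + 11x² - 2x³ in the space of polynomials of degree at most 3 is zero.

3u - v + w = 0

Pass to coordinate vectors relative to the basis {1, x, …, x³}.
Set up α₁u + … + α₃w = 0 and solve the homogeneous system.
A generator of the null space is (3, -1, 1).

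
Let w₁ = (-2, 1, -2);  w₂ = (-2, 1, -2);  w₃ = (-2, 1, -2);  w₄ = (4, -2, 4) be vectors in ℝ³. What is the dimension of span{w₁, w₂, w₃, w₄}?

Row-reduce the 4×3 matrix with these as rows.
Reduction leaves 1 leading entry, giving rank 1.
(With 4 elements in a 3-dimensional space the rank is at most 3.)

dim = 1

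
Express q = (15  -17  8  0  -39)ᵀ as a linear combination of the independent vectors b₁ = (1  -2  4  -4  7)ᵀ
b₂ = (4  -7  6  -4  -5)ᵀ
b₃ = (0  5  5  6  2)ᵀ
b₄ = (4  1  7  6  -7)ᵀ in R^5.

Solve the system with b₁, b₂, b₃, b₄ as columns and q as the right-hand side.
The system has the unique solution (a₁, …, a₄) = (-1, 1, -3, 3).

q = -b₁ + b₂ - 3b₃ + 3b₄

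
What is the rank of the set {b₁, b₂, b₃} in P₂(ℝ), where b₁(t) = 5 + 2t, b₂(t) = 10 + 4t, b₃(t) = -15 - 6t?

Represent each element by its coordinate vector in ℝ³.
Put the 3×3 matrix [b₁|b₂|b₃] into echelon form.
There is 1 pivot column, so rank = 1.

rank 1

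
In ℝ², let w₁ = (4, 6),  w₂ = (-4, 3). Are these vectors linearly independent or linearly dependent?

linearly independent

The matrix [w₁|w₂] has determinant 36.
A nonzero determinant means the columns are linearly independent.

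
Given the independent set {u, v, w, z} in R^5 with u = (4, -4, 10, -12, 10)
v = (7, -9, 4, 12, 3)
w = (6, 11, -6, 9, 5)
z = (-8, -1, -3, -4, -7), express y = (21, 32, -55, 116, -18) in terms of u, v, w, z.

y = -4u + 3v + 4w + z

Set up the augmented matrix [u | v | w | z | y] and row-reduce.
Back-substitution yields (c₁, …, c₄) = (-4, 3, 4, 1).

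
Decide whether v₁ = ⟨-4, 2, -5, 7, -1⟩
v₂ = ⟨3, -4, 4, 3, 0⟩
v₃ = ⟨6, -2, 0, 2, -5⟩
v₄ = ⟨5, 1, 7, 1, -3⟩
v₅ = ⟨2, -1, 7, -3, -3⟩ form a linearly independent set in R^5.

linearly independent

Form the 5×5 matrix with these as columns; its determinant is 8641.
A nonzero determinant means the columns are linearly independent.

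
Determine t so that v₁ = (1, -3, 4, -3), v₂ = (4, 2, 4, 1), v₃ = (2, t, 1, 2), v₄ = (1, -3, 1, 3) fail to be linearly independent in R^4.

The set is linearly dependent precisely when det[v₁; v₂; v₃; v₄] = 0.
Cofactor expansion gives det = 33*t - 54.
Setting this to zero gives t = 18/11.

t = 18/11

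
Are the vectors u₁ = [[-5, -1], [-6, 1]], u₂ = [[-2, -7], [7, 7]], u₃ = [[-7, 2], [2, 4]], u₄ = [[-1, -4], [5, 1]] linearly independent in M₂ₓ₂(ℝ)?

Take coordinates with respect to the standard basis {E₁₁, E₁₂, E₂₁, E₂₂}.
Place the vectors as rows of a 4×4 matrix and reduce to echelon form.
The reduction yields 4 nonzero rows, so the rank is 4.
Since rank = 4 (the number of vectors), the set is linearly independent.

linearly independent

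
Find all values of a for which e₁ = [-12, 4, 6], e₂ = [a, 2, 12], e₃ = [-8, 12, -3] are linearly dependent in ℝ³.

The vectors are dependent exactly when the determinant of the matrix with rows e₁, e₂, e₃ vanishes.
Cofactor expansion gives det = 84*a + 1512.
Solving 84*a + 1512 = 0 yields a = -18.

a = -18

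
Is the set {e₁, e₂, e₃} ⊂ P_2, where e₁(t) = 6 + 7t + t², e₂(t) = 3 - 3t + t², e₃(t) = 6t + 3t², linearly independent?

linearly independent

Write each element as a coordinate vector in ℝ³ using {1, t, t²}.
Form the 3×3 matrix with these as columns; its determinant is -135.
A nonzero determinant means the columns are linearly independent.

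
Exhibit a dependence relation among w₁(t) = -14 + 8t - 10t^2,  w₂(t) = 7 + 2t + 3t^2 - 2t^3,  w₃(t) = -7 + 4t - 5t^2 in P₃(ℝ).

Write each element as a vector in ℝ⁴ using {1, t, …, t^3}.
Solve the homogeneous system with w₁, w₂, w₃ as columns by row-reducing the coefficient matrix.
One solution (up to scaling) is (1, 0, -2).

w₁ - 2w₃ = 0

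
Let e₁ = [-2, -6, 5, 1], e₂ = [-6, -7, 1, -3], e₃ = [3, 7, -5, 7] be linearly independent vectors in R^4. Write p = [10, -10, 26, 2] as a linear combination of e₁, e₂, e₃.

p = 4e₁ - 4e₂ - 2e₃

Solve the system with e₁, e₂, e₃ as columns and p as the right-hand side.
Back-substitution yields (c₁, c₂, c₃) = (4, -4, -2).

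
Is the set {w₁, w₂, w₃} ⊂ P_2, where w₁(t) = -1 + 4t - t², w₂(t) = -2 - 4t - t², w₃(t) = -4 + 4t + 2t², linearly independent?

Write each element as a coordinate vector in ℝ³ using {1, t, t²}.
Place the vectors as rows of a 3×3 matrix and reduce to echelon form.
The reduction yields 3 nonzero rows, so the rank is 3.
Since rank = 3 (the number of vectors), the set is linearly independent.

linearly independent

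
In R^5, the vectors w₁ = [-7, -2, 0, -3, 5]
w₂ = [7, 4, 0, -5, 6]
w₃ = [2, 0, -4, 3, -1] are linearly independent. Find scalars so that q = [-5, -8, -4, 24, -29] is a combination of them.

Solve the system with w₁, w₂, w₃ as columns and q as the right-hand side.
Back-substitution yields (a₁, a₂, a₃) = (-2, -3, 1).

q = -2w₁ - 3w₂ + w₃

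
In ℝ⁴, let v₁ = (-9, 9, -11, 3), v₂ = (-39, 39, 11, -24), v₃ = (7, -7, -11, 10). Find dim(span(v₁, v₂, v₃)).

dim = 2

Apply Gaussian elimination to the matrix whose rows are v₁, v₂, v₃.
There are 2 pivot columns, so rank = 2.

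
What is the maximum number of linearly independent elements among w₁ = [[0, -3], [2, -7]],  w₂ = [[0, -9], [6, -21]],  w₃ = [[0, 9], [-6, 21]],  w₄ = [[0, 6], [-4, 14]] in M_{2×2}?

Represent each element by its coordinate vector in ℝ⁴.
Form the matrix with w₁, w₂, w₃, w₄ as columns and reduce.
There is 1 pivot column, so rank = 1.

1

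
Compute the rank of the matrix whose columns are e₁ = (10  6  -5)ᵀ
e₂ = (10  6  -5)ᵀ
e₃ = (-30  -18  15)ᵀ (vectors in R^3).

rank 1

Form the matrix with e₁, e₂, e₃ as columns and reduce.
There is 1 pivot column, so rank = 1.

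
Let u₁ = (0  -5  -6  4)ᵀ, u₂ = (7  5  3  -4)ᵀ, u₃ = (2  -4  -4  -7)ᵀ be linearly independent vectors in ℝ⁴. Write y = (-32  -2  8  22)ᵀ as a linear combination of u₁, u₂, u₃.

Since u₁, u₂, u₃ are independent, the coefficients expressing y are uniquely determined by a linear system.
Back-substitution yields (a₁, a₂, a₃) = (-2, -4, -2).

y = -2u₁ - 4u₂ - 2u₃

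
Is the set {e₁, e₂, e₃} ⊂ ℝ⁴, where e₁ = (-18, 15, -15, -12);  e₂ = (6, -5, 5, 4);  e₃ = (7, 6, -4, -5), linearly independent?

linearly dependent

One vector is a scalar multiple of another, so the set is dependent.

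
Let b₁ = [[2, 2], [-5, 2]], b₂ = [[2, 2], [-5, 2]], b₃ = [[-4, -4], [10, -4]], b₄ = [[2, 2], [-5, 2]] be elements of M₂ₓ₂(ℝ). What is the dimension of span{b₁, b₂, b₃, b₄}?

1

Represent each element by its coordinate vector in ℝ⁴.
Put the 4×4 matrix [b₁|b₂|b₃|b₄] into echelon form.
Exactly 1 pivot survives; hence the rank is 1.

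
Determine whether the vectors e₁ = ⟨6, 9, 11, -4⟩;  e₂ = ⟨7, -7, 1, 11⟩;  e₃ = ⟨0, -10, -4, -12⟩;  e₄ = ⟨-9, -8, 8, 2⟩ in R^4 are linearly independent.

The matrix [e₁|e₂|e₃|e₄] has determinant -45986.
A nonzero determinant means the columns are linearly independent.

linearly independent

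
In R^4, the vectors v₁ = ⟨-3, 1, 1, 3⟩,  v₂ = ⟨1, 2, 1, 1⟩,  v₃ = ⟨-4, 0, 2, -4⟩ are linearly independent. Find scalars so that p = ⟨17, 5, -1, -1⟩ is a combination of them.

Set up the augmented matrix [v₁ | v₂ | v₃ | p] and row-reduce.
The system has the unique solution (α₁, α₂, α₃) = (-3, 4, -1).

p = -3v₁ + 4v₂ - v₃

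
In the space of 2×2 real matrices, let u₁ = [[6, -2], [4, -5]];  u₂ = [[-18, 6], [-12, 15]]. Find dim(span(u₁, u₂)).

dim = 1

Represent each element by its coordinate vector in ℝ⁴.
Put the 4×2 matrix [u₁|u₂] into echelon form.
There is 1 pivot column, so rank = 1.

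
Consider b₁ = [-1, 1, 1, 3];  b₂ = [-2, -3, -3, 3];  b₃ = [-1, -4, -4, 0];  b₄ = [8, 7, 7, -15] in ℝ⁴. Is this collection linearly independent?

linearly dependent

Form the 4×4 matrix with these as columns; its determinant is 0.
A zero determinant means the columns are linearly dependent.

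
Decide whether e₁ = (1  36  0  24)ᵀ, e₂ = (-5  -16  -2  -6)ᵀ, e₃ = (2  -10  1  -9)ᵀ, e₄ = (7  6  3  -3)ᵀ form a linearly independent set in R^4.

linearly dependent

The matrix [e₁|e₂|e₃|e₄] has determinant 0.
A zero determinant means the columns are linearly dependent.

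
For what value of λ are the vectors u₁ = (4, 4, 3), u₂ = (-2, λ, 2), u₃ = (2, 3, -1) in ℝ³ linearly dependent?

The set is linearly dependent precisely when det[u₁; u₂; u₃] = 0.
The determinant works out to -10*λ - 34.
This vanishes exactly when λ = -17/5.

λ = -17/5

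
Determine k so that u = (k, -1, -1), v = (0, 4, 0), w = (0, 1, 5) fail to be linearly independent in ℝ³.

Dependence holds iff the 3×3 matrix [u v w] is singular.
Cofactor expansion gives det = 20*k.
Setting this to zero gives k = 0.

k = 0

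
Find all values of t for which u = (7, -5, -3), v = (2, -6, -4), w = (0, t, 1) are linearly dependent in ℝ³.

t = 16/11

The vectors are dependent exactly when the determinant of the matrix with rows u, v, w vanishes.
Expanding, det = 22*t - 32.
Setting this to zero gives t = 16/11.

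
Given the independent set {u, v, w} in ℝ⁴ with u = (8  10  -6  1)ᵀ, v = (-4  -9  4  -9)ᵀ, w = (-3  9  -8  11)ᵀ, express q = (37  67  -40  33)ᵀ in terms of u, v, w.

Set up the augmented matrix [u | v | w | q] and row-reduce.
Back-substitution yields (α₁, α₂, α₃) = (4, -2, 1).

q = 4u - 2v + w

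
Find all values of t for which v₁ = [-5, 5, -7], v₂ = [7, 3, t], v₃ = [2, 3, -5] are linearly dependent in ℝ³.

The vectors are dependent exactly when the determinant of the matrix with rows v₁, v₂, v₃ vanishes.
Cofactor expansion gives det = 25*t + 145.
Setting this to zero gives t = -29/5.

t = -29/5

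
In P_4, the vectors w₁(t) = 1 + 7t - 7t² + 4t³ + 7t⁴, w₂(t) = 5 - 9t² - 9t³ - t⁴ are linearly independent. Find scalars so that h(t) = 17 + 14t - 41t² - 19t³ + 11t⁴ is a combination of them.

h = 2w₁ + 3w₂

Identify each element with its coordinate vector in ℝ⁵ via {1, t, …, t⁴}.
Write h = c₁w₁ + c₂w₂ and equate components.
Back-substitution yields (c₁, c₂) = (2, 3).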